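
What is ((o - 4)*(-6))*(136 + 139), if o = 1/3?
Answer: 6050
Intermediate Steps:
o = 1/3 ≈ 0.33333
((o - 4)*(-6))*(136 + 139) = ((1/3 - 4)*(-6))*(136 + 139) = -11/3*(-6)*275 = 22*275 = 6050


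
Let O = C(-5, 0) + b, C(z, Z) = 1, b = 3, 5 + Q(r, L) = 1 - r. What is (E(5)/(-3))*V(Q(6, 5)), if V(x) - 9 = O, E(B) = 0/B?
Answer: 0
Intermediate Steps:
Q(r, L) = -4 - r (Q(r, L) = -5 + (1 - r) = -4 - r)
E(B) = 0
O = 4 (O = 1 + 3 = 4)
V(x) = 13 (V(x) = 9 + 4 = 13)
(E(5)/(-3))*V(Q(6, 5)) = (0/(-3))*13 = (0*(-⅓))*13 = 0*13 = 0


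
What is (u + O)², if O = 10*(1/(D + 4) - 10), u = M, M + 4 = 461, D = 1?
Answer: 128881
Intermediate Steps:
M = 457 (M = -4 + 461 = 457)
u = 457
O = -98 (O = 10*(1/(1 + 4) - 10) = 10*(1/5 - 10) = 10*(⅕ - 10) = 10*(-49/5) = -98)
(u + O)² = (457 - 98)² = 359² = 128881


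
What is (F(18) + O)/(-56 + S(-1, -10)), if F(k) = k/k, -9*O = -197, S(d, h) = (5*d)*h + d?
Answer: -206/63 ≈ -3.2698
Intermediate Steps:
S(d, h) = d + 5*d*h (S(d, h) = 5*d*h + d = d + 5*d*h)
O = 197/9 (O = -1/9*(-197) = 197/9 ≈ 21.889)
F(k) = 1
(F(18) + O)/(-56 + S(-1, -10)) = (1 + 197/9)/(-56 - (1 + 5*(-10))) = 206/(9*(-56 - (1 - 50))) = 206/(9*(-56 - 1*(-49))) = 206/(9*(-56 + 49)) = (206/9)/(-7) = (206/9)*(-1/7) = -206/63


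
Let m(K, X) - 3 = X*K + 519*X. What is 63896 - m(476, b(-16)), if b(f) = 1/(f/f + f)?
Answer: 191878/3 ≈ 63959.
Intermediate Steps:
b(f) = 1/(1 + f)
m(K, X) = 3 + 519*X + K*X (m(K, X) = 3 + (X*K + 519*X) = 3 + (K*X + 519*X) = 3 + (519*X + K*X) = 3 + 519*X + K*X)
63896 - m(476, b(-16)) = 63896 - (3 + 519/(1 - 16) + 476/(1 - 16)) = 63896 - (3 + 519/(-15) + 476/(-15)) = 63896 - (3 + 519*(-1/15) + 476*(-1/15)) = 63896 - (3 - 173/5 - 476/15) = 63896 - 1*(-190/3) = 63896 + 190/3 = 191878/3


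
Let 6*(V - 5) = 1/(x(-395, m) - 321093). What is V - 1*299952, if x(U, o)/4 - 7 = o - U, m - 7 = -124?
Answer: -575813654947/1919718 ≈ -2.9995e+5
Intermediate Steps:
m = -117 (m = 7 - 124 = -117)
x(U, o) = 28 - 4*U + 4*o (x(U, o) = 28 + 4*(o - U) = 28 + (-4*U + 4*o) = 28 - 4*U + 4*o)
V = 9598589/1919718 (V = 5 + 1/(6*((28 - 4*(-395) + 4*(-117)) - 321093)) = 5 + 1/(6*((28 + 1580 - 468) - 321093)) = 5 + 1/(6*(1140 - 321093)) = 5 + (⅙)/(-319953) = 5 + (⅙)*(-1/319953) = 5 - 1/1919718 = 9598589/1919718 ≈ 5.0000)
V - 1*299952 = 9598589/1919718 - 1*299952 = 9598589/1919718 - 299952 = -575813654947/1919718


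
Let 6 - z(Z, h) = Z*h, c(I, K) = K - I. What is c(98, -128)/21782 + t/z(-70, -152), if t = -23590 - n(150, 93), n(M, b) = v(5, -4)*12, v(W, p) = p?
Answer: 127597140/57907447 ≈ 2.2035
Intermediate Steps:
n(M, b) = -48 (n(M, b) = -4*12 = -48)
t = -23542 (t = -23590 - 1*(-48) = -23590 + 48 = -23542)
z(Z, h) = 6 - Z*h
c(98, -128)/21782 + t/z(-70, -152) = (-128 - 1*98)/21782 - 23542/(6 - 1*(-70)*(-152)) = (-128 - 98)*(1/21782) - 23542/(6 - 10640) = -226*1/21782 - 23542/(-10634) = -113/10891 - 23542*(-1/10634) = -113/10891 + 11771/5317 = 127597140/57907447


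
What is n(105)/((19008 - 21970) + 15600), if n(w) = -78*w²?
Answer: -429975/6319 ≈ -68.045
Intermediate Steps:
n(105)/((19008 - 21970) + 15600) = (-78*105²)/((19008 - 21970) + 15600) = (-78*11025)/(-2962 + 15600) = -859950/12638 = -859950*1/12638 = -429975/6319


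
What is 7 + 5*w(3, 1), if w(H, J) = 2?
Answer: 17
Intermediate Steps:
7 + 5*w(3, 1) = 7 + 5*2 = 7 + 10 = 17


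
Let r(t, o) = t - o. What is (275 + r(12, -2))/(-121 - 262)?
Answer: -289/383 ≈ -0.75457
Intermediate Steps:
(275 + r(12, -2))/(-121 - 262) = (275 + (12 - 1*(-2)))/(-121 - 262) = (275 + (12 + 2))/(-383) = (275 + 14)*(-1/383) = 289*(-1/383) = -289/383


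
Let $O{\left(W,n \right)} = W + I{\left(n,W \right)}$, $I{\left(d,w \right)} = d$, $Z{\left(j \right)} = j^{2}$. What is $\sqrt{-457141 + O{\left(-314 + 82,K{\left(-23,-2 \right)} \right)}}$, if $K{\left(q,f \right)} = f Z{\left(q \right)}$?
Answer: $i \sqrt{458431} \approx 677.08 i$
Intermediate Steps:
$K{\left(q,f \right)} = f q^{2}$
$O{\left(W,n \right)} = W + n$
$\sqrt{-457141 + O{\left(-314 + 82,K{\left(-23,-2 \right)} \right)}} = \sqrt{-457141 + \left(\left(-314 + 82\right) - 2 \left(-23\right)^{2}\right)} = \sqrt{-457141 - 1290} = \sqrt{-458431} = i \sqrt{458431}$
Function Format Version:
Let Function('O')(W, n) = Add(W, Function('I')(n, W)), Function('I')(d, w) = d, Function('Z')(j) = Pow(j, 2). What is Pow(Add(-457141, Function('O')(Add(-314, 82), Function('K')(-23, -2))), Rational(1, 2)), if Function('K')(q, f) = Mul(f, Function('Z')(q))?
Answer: Mul(I, Pow(458431, Rational(1, 2))) ≈ Mul(677.08, I)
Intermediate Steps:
Function('K')(q, f) = Mul(f, Pow(q, 2))
Function('O')(W, n) = Add(W, n)
Pow(Add(-457141, Function('O')(Add(-314, 82), Function('K')(-23, -2))), Rational(1, 2)) = Pow(Add(-457141, Add(Add(-314, 82), Mul(-2, Pow(-23, 2)))), Rational(1, 2)) = Pow(Add(-457141, Add(-232, Mul(-2, 529))), Rational(1, 2)) = Pow(Add(-457141, Add(-232, -1058)), Rational(1, 2)) = Pow(Add(-457141, -1290), Rational(1, 2)) = Pow(-458431, Rational(1, 2)) = Mul(I, Pow(458431, Rational(1, 2)))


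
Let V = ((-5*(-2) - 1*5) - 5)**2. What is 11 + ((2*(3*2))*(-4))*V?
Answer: 11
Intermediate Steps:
V = 0 (V = ((10 - 5) - 5)**2 = (5 - 5)**2 = 0**2 = 0)
11 + ((2*(3*2))*(-4))*V = 11 + ((2*(3*2))*(-4))*0 = 11 + ((2*6)*(-4))*0 = 11 + (12*(-4))*0 = 11 - 48*0 = 11 + 0 = 11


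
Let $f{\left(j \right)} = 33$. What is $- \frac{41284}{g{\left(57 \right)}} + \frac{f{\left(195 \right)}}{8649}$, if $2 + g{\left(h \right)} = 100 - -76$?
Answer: $- \frac{19836643}{83607} \approx -237.26$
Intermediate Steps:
$g{\left(h \right)} = 174$ ($g{\left(h \right)} = -2 + \left(100 - -76\right) = -2 + \left(100 + 76\right) = -2 + 176 = 174$)
$- \frac{41284}{g{\left(57 \right)}} + \frac{f{\left(195 \right)}}{8649} = - \frac{41284}{174} + \frac{33}{8649} = \left(-41284\right) \frac{1}{174} + 33 \cdot \frac{1}{8649} = - \frac{20642}{87} + \frac{11}{2883} = - \frac{19836643}{83607}$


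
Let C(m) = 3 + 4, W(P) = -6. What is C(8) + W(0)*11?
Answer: -59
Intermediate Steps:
C(m) = 7
C(8) + W(0)*11 = 7 - 6*11 = 7 - 66 = -59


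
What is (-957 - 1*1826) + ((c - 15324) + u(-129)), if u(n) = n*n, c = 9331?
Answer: 7865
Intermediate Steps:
u(n) = n²
(-957 - 1*1826) + ((c - 15324) + u(-129)) = (-957 - 1*1826) + ((9331 - 15324) + (-129)²) = (-957 - 1826) + (-5993 + 16641) = -2783 + 10648 = 7865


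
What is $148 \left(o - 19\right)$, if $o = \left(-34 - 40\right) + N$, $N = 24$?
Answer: $-10212$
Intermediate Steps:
$o = -50$ ($o = \left(-34 - 40\right) + 24 = -74 + 24 = -50$)
$148 \left(o - 19\right) = 148 \left(-50 - 19\right) = 148 \left(-69\right) = -10212$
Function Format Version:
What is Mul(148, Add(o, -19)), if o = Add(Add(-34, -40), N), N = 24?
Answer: -10212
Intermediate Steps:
o = -50 (o = Add(Add(-34, -40), 24) = Add(-74, 24) = -50)
Mul(148, Add(o, -19)) = Mul(148, Add(-50, -19)) = Mul(148, -69) = -10212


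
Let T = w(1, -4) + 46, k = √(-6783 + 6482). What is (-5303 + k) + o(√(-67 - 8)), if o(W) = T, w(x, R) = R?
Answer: -5261 + I*√301 ≈ -5261.0 + 17.349*I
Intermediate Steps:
k = I*√301 (k = √(-301) = I*√301 ≈ 17.349*I)
T = 42 (T = -4 + 46 = 42)
o(W) = 42
(-5303 + k) + o(√(-67 - 8)) = (-5303 + I*√301) + 42 = -5261 + I*√301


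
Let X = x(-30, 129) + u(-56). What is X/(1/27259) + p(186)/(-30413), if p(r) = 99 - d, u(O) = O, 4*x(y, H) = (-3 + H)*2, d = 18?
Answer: 5803195688/30413 ≈ 1.9081e+5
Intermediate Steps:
x(y, H) = -3/2 + H/2 (x(y, H) = ((-3 + H)*2)/4 = (-6 + 2*H)/4 = -3/2 + H/2)
p(r) = 81 (p(r) = 99 - 1*18 = 99 - 18 = 81)
X = 7 (X = (-3/2 + (½)*129) - 56 = (-3/2 + 129/2) - 56 = 63 - 56 = 7)
X/(1/27259) + p(186)/(-30413) = 7/(1/27259) + 81/(-30413) = 7/(1/27259) + 81*(-1/30413) = 7*27259 - 81/30413 = 190813 - 81/30413 = 5803195688/30413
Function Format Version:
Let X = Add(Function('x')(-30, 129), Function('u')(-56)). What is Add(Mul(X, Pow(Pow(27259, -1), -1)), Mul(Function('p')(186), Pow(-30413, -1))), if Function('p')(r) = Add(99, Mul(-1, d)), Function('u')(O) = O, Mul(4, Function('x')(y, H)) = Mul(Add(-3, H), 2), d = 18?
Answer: Rational(5803195688, 30413) ≈ 1.9081e+5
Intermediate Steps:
Function('x')(y, H) = Add(Rational(-3, 2), Mul(Rational(1, 2), H)) (Function('x')(y, H) = Mul(Rational(1, 4), Mul(Add(-3, H), 2)) = Mul(Rational(1, 4), Add(-6, Mul(2, H))) = Add(Rational(-3, 2), Mul(Rational(1, 2), H)))
Function('p')(r) = 81 (Function('p')(r) = Add(99, Mul(-1, 18)) = Add(99, -18) = 81)
X = 7 (X = Add(Add(Rational(-3, 2), Mul(Rational(1, 2), 129)), -56) = Add(Add(Rational(-3, 2), Rational(129, 2)), -56) = Add(63, -56) = 7)
Add(Mul(X, Pow(Pow(27259, -1), -1)), Mul(Function('p')(186), Pow(-30413, -1))) = Add(Mul(7, Pow(Pow(27259, -1), -1)), Mul(81, Pow(-30413, -1))) = Add(Mul(7, Pow(Rational(1, 27259), -1)), Mul(81, Rational(-1, 30413))) = Add(Mul(7, 27259), Rational(-81, 30413)) = Add(190813, Rational(-81, 30413)) = Rational(5803195688, 30413)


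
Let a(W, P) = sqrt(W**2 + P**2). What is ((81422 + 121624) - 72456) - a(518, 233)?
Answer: 130590 - sqrt(322613) ≈ 1.3002e+5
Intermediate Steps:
a(W, P) = sqrt(P**2 + W**2)
((81422 + 121624) - 72456) - a(518, 233) = ((81422 + 121624) - 72456) - sqrt(233**2 + 518**2) = (203046 - 72456) - sqrt(54289 + 268324) = 130590 - sqrt(322613)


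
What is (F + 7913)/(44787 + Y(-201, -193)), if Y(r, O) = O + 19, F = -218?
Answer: 855/4957 ≈ 0.17248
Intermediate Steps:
Y(r, O) = 19 + O
(F + 7913)/(44787 + Y(-201, -193)) = (-218 + 7913)/(44787 + (19 - 193)) = 7695/(44787 - 174) = 7695/44613 = 7695*(1/44613) = 855/4957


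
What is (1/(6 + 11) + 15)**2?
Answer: 65536/289 ≈ 226.77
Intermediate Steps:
(1/(6 + 11) + 15)**2 = (1/17 + 15)**2 = (256/17)**2 = 65536/289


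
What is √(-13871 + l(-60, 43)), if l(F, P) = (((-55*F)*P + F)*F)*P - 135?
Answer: I*√365961206 ≈ 19130.0*I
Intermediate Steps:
l(F, P) = -135 + F*P*(F - 55*F*P) (l(F, P) = ((-55*F*P + F)*F)*P - 135 = ((F - 55*F*P)*F)*P - 135 = (F*(F - 55*F*P))*P - 135 = F*P*(F - 55*F*P) - 135 = -135 + F*P*(F - 55*F*P))
√(-13871 + l(-60, 43)) = √(-13871 + (-135 + 43*(-60)² - 55*(-60)²*43²)) = √(-13871 + (-135 + 43*3600 - 55*3600*1849)) = √(-13871 + (-135 + 154800 - 366102000)) = √(-13871 - 365947335) = √(-365961206) = I*√365961206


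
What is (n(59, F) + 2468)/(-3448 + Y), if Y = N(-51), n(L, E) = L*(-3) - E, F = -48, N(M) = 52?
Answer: -2339/3396 ≈ -0.68875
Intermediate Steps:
n(L, E) = -E - 3*L (n(L, E) = -3*L - E = -E - 3*L)
Y = 52
(n(59, F) + 2468)/(-3448 + Y) = ((-1*(-48) - 3*59) + 2468)/(-3448 + 52) = ((48 - 177) + 2468)/(-3396) = (-129 + 2468)*(-1/3396) = 2339*(-1/3396) = -2339/3396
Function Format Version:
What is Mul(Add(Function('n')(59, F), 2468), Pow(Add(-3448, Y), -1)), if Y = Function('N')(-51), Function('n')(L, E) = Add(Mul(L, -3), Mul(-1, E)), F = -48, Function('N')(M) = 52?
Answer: Rational(-2339, 3396) ≈ -0.68875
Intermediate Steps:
Function('n')(L, E) = Add(Mul(-1, E), Mul(-3, L)) (Function('n')(L, E) = Add(Mul(-3, L), Mul(-1, E)) = Add(Mul(-1, E), Mul(-3, L)))
Y = 52
Mul(Add(Function('n')(59, F), 2468), Pow(Add(-3448, Y), -1)) = Mul(Add(Add(Mul(-1, -48), Mul(-3, 59)), 2468), Pow(Add(-3448, 52), -1)) = Mul(Add(Add(48, -177), 2468), Pow(-3396, -1)) = Mul(Add(-129, 2468), Rational(-1, 3396)) = Mul(2339, Rational(-1, 3396)) = Rational(-2339, 3396)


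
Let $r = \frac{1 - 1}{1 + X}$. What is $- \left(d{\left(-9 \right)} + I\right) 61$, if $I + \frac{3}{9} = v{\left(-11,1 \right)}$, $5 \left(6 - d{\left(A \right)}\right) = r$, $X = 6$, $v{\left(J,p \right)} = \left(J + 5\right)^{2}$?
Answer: $- \frac{7625}{3} \approx -2541.7$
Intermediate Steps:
$v{\left(J,p \right)} = \left(5 + J\right)^{2}$
$r = 0$ ($r = \frac{1 - 1}{1 + 6} = \frac{0}{7} = 0 \cdot \frac{1}{7} = 0$)
$d{\left(A \right)} = 6$ ($d{\left(A \right)} = 6 - 0 = 6 + 0 = 6$)
$I = \frac{107}{3}$ ($I = - \frac{1}{3} + \left(5 - 11\right)^{2} = - \frac{1}{3} + \left(-6\right)^{2} = - \frac{1}{3} + 36 = \frac{107}{3} \approx 35.667$)
$- \left(d{\left(-9 \right)} + I\right) 61 = - \left(6 + \frac{107}{3}\right) 61 = - \frac{125 \cdot 61}{3} = \left(-1\right) \frac{7625}{3} = - \frac{7625}{3}$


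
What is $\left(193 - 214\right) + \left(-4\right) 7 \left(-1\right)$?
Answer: $7$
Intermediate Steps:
$\left(193 - 214\right) + \left(-4\right) 7 \left(-1\right) = -21 - -28 = -21 + 28 = 7$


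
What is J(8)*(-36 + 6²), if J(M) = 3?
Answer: 0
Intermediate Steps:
J(8)*(-36 + 6²) = 3*(-36 + 6²) = 3*(-36 + 36) = 3*0 = 0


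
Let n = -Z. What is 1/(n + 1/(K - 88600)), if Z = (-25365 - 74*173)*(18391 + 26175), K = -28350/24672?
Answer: 364327925/619703774207922738 ≈ 5.8791e-10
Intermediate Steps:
K = -4725/4112 (K = -28350*1/24672 = -4725/4112 ≈ -1.1491)
Z = -1700950522 (Z = (-25365 - 12802)*44566 = -38167*44566 = -1700950522)
n = 1700950522 (n = -1*(-1700950522) = 1700950522)
1/(n + 1/(K - 88600)) = 1/(1700950522 + 1/(-4725/4112 - 88600)) = 1/(1700950522 + 1/(-364327925/4112)) = 1/(1700950522 - 4112/364327925) = 1/(619703774207922738/364327925) = 364327925/619703774207922738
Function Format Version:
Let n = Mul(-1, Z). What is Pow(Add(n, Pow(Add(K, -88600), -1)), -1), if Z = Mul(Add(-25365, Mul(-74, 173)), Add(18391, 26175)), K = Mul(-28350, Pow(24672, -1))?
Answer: Rational(364327925, 619703774207922738) ≈ 5.8791e-10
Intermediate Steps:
K = Rational(-4725, 4112) (K = Mul(-28350, Rational(1, 24672)) = Rational(-4725, 4112) ≈ -1.1491)
Z = -1700950522 (Z = Mul(Add(-25365, -12802), 44566) = Mul(-38167, 44566) = -1700950522)
n = 1700950522 (n = Mul(-1, -1700950522) = 1700950522)
Pow(Add(n, Pow(Add(K, -88600), -1)), -1) = Pow(Add(1700950522, Pow(Add(Rational(-4725, 4112), -88600), -1)), -1) = Pow(Add(1700950522, Pow(Rational(-364327925, 4112), -1)), -1) = Pow(Add(1700950522, Rational(-4112, 364327925)), -1) = Pow(Rational(619703774207922738, 364327925), -1) = Rational(364327925, 619703774207922738)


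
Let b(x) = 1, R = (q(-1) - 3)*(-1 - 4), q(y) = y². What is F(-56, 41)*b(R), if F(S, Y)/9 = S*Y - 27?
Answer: -20907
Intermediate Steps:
F(S, Y) = -243 + 9*S*Y (F(S, Y) = 9*(S*Y - 27) = 9*(-27 + S*Y) = -243 + 9*S*Y)
R = 10 (R = ((-1)² - 3)*(-1 - 4) = (1 - 3)*(-5) = -2*(-5) = 10)
F(-56, 41)*b(R) = (-243 + 9*(-56)*41)*1 = (-243 - 20664)*1 = -20907*1 = -20907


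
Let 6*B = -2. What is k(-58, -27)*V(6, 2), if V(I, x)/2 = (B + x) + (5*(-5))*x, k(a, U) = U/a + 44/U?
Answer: 9115/81 ≈ 112.53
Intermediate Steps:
B = -⅓ (B = (⅙)*(-2) = -⅓ ≈ -0.33333)
k(a, U) = 44/U + U/a
V(I, x) = -⅔ - 48*x (V(I, x) = 2*((-⅓ + x) + (5*(-5))*x) = 2*((-⅓ + x) - 25*x) = 2*(-⅓ - 24*x) = -⅔ - 48*x)
k(-58, -27)*V(6, 2) = (44/(-27) - 27/(-58))*(-⅔ - 48*2) = (44*(-1/27) - 27*(-1/58))*(-⅔ - 96) = (-44/27 + 27/58)*(-290/3) = -1823/1566*(-290/3) = 9115/81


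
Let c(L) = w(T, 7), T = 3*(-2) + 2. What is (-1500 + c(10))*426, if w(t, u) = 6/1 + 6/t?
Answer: -637083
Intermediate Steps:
T = -4 (T = -6 + 2 = -4)
w(t, u) = 6 + 6/t (w(t, u) = 6*1 + 6/t = 6 + 6/t)
c(L) = 9/2 (c(L) = 6 + 6/(-4) = 6 + 6*(-¼) = 6 - 3/2 = 9/2)
(-1500 + c(10))*426 = (-1500 + 9/2)*426 = -2991/2*426 = -637083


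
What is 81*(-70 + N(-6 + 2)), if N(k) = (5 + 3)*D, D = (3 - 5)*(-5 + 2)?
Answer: -1782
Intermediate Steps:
D = 6 (D = -2*(-3) = 6)
N(k) = 48 (N(k) = (5 + 3)*6 = 8*6 = 48)
81*(-70 + N(-6 + 2)) = 81*(-70 + 48) = 81*(-22) = -1782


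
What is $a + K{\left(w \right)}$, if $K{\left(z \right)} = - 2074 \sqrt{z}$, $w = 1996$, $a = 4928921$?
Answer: $4928921 - 4148 \sqrt{499} \approx 4.8363 \cdot 10^{6}$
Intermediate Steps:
$a + K{\left(w \right)} = 4928921 - 2074 \sqrt{1996} = 4928921 - 2074 \cdot 2 \sqrt{499} = 4928921 - 4148 \sqrt{499}$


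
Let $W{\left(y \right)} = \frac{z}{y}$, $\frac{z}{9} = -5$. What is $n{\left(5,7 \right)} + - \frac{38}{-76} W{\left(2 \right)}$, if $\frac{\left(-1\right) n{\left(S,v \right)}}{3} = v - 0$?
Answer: $- \frac{129}{4} \approx -32.25$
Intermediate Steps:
$n{\left(S,v \right)} = - 3 v$ ($n{\left(S,v \right)} = - 3 \left(v - 0\right) = - 3 \left(v + 0\right) = - 3 v$)
$z = -45$ ($z = 9 \left(-5\right) = -45$)
$W{\left(y \right)} = - \frac{45}{y}$
$n{\left(5,7 \right)} + - \frac{38}{-76} W{\left(2 \right)} = \left(-3\right) 7 + - \frac{38}{-76} \left(- \frac{45}{2}\right) = -21 + \left(-38\right) \left(- \frac{1}{76}\right) \left(\left(-45\right) \frac{1}{2}\right) = -21 + \frac{1}{2} \left(- \frac{45}{2}\right) = -21 - \frac{45}{4} = - \frac{129}{4}$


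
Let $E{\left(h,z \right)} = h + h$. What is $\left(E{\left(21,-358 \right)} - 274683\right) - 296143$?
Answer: $-570784$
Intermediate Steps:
$E{\left(h,z \right)} = 2 h$
$\left(E{\left(21,-358 \right)} - 274683\right) - 296143 = \left(2 \cdot 21 - 274683\right) - 296143 = \left(42 - 274683\right) - 296143 = -274641 - 296143 = -570784$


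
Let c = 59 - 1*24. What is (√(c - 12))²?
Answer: 23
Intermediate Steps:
c = 35 (c = 59 - 24 = 35)
(√(c - 12))² = (√(35 - 12))² = (√23)² = 23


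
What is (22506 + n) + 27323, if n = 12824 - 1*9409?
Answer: 53244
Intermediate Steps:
n = 3415 (n = 12824 - 9409 = 3415)
(22506 + n) + 27323 = (22506 + 3415) + 27323 = 25921 + 27323 = 53244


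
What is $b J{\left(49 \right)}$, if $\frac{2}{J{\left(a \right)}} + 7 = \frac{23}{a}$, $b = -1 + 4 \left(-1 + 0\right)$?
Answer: $\frac{49}{32} \approx 1.5313$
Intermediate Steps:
$b = -5$ ($b = -1 + 4 \left(-1\right) = -1 - 4 = -5$)
$J{\left(a \right)} = \frac{2}{-7 + \frac{23}{a}}$
$b J{\left(49 \right)} = - 5 \left(\left(-2\right) 49 \frac{1}{-23 + 7 \cdot 49}\right) = - 5 \left(\left(-2\right) 49 \frac{1}{-23 + 343}\right) = - 5 \left(\left(-2\right) 49 \cdot \frac{1}{320}\right) = \left(-5\right) \left(- \frac{49}{160}\right) = \frac{49}{32}$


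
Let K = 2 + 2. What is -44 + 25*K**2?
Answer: 356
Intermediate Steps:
K = 4
-44 + 25*K**2 = -44 + 25*4**2 = -44 + 25*16 = -44 + 400 = 356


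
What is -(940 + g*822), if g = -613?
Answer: 502946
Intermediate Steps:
-(940 + g*822) = -(940 - 613*822) = -(940 - 503886) = -1*(-502946) = 502946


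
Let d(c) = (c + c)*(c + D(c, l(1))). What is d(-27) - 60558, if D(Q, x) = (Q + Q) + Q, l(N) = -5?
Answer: -54726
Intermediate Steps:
D(Q, x) = 3*Q (D(Q, x) = 2*Q + Q = 3*Q)
d(c) = 8*c**2 (d(c) = (c + c)*(c + 3*c) = (2*c)*(4*c) = 8*c**2)
d(-27) - 60558 = 8*(-27)**2 - 60558 = 8*729 - 60558 = 5832 - 60558 = -54726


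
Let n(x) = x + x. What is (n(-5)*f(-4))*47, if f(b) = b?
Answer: 1880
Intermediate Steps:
n(x) = 2*x
(n(-5)*f(-4))*47 = ((2*(-5))*(-4))*47 = -10*(-4)*47 = 40*47 = 1880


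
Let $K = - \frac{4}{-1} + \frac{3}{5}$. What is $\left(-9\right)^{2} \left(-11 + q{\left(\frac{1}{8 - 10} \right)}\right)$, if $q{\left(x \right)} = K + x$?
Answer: $- \frac{5589}{10} \approx -558.9$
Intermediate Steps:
$K = \frac{23}{5}$ ($K = \left(-4\right) \left(-1\right) + 3 \cdot \frac{1}{5} = 4 + \frac{3}{5} = \frac{23}{5} \approx 4.6$)
$q{\left(x \right)} = \frac{23}{5} + x$
$\left(-9\right)^{2} \left(-11 + q{\left(\frac{1}{8 - 10} \right)}\right) = \left(-9\right)^{2} \left(-11 + \left(\frac{23}{5} + \frac{1}{8 - 10}\right)\right) = 81 \left(-11 + \left(\frac{23}{5} + \frac{1}{-2}\right)\right) = 81 \left(-11 + \left(\frac{23}{5} - \frac{1}{2}\right)\right) = 81 \left(-11 + \frac{41}{10}\right) = 81 \left(- \frac{69}{10}\right) = - \frac{5589}{10}$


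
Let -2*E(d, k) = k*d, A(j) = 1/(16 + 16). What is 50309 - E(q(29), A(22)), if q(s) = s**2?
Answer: 3220617/64 ≈ 50322.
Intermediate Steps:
A(j) = 1/32
E(d, k) = -d*k/2 (E(d, k) = -k*d/2 = -d*k/2)
50309 - E(q(29), A(22)) = 50309 - (-1)*29**2/(2*32) = 50309 - (-1)*841/(2*32) = 50309 - 1*(-841/64) = 50309 + 841/64 = 3220617/64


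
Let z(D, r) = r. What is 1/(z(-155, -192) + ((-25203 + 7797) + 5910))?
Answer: -1/11688 ≈ -8.5558e-5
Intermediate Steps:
1/(z(-155, -192) + ((-25203 + 7797) + 5910)) = 1/(-192 + ((-25203 + 7797) + 5910)) = 1/(-192 + (-17406 + 5910)) = 1/(-192 - 11496) = 1/(-11688) = -1/11688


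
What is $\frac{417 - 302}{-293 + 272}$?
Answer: $- \frac{115}{21} \approx -5.4762$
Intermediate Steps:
$\frac{417 - 302}{-293 + 272} = \frac{115}{-21} = 115 \left(- \frac{1}{21}\right) = - \frac{115}{21}$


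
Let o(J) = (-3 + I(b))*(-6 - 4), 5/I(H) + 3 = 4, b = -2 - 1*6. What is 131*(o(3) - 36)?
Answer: -7336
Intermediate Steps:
b = -8 (b = -2 - 6 = -8)
I(H) = 5 (I(H) = 5/(-3 + 4) = 5/1 = 5*1 = 5)
o(J) = -20 (o(J) = (-3 + 5)*(-6 - 4) = 2*(-10) = -20)
131*(o(3) - 36) = 131*(-20 - 36) = 131*(-56) = -7336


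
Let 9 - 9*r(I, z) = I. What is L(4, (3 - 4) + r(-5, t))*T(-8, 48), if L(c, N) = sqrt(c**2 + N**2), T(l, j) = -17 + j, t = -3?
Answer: 31*sqrt(1321)/9 ≈ 125.19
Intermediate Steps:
r(I, z) = 1 - I/9
L(c, N) = sqrt(N**2 + c**2)
L(4, (3 - 4) + r(-5, t))*T(-8, 48) = sqrt(((3 - 4) + (1 - 1/9*(-5)))**2 + 4**2)*(-17 + 48) = sqrt((-1 + (1 + 5/9))**2 + 16)*31 = sqrt((-1 + 14/9)**2 + 16)*31 = sqrt((5/9)**2 + 16)*31 = sqrt(25/81 + 16)*31 = sqrt(1321/81)*31 = (sqrt(1321)/9)*31 = 31*sqrt(1321)/9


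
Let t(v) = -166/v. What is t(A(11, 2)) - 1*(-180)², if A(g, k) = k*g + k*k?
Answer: -421283/13 ≈ -32406.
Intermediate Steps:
A(g, k) = k² + g*k (A(g, k) = g*k + k² = k² + g*k)
t(A(11, 2)) - 1*(-180)² = -166*1/(2*(11 + 2)) - 1*(-180)² = -166/(2*13) - 1*32400 = -166/26 - 32400 = -166*1/26 - 32400 = -83/13 - 32400 = -421283/13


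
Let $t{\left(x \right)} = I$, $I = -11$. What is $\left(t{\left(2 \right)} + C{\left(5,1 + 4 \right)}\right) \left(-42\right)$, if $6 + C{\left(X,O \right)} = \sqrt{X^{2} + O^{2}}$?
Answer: $714 - 210 \sqrt{2} \approx 417.02$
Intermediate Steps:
$t{\left(x \right)} = -11$
$C{\left(X,O \right)} = -6 + \sqrt{O^{2} + X^{2}}$ ($C{\left(X,O \right)} = -6 + \sqrt{X^{2} + O^{2}} = -6 + \sqrt{O^{2} + X^{2}}$)
$\left(t{\left(2 \right)} + C{\left(5,1 + 4 \right)}\right) \left(-42\right) = \left(-11 - \left(6 - \sqrt{\left(1 + 4\right)^{2} + 5^{2}}\right)\right) \left(-42\right) = \left(-11 - \left(6 - \sqrt{5^{2} + 25}\right)\right) \left(-42\right) = \left(-11 - \left(6 - \sqrt{25 + 25}\right)\right) \left(-42\right) = \left(-11 - \left(6 - \sqrt{50}\right)\right) \left(-42\right) = \left(-11 - \left(6 - 5 \sqrt{2}\right)\right) \left(-42\right) = \left(-17 + 5 \sqrt{2}\right) \left(-42\right) = 714 - 210 \sqrt{2}$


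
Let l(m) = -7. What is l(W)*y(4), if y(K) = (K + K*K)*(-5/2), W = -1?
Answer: 350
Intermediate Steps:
y(K) = -5*K/2 - 5*K²/2 (y(K) = (K + K²)*(-5*½) = (K + K²)*(-5/2) = -5*K/2 - 5*K²/2)
l(W)*y(4) = -(-35)*4*(1 + 4)/2 = -(-35)*4*5/2 = -7*(-50) = 350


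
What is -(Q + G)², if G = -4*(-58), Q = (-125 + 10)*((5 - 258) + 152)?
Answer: -140351409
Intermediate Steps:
Q = 11615 (Q = -115*(-253 + 152) = -115*(-101) = 11615)
G = 232
-(Q + G)² = -(11615 + 232)² = -1*11847² = -1*140351409 = -140351409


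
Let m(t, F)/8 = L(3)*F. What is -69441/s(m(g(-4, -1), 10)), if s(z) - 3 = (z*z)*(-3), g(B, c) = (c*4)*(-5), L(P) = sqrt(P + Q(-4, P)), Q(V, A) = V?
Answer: -23147/6401 ≈ -3.6162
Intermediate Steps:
L(P) = sqrt(-4 + P) (L(P) = sqrt(P - 4) = sqrt(-4 + P))
g(B, c) = -20*c (g(B, c) = (4*c)*(-5) = -20*c)
m(t, F) = 8*I*F (m(t, F) = 8*(sqrt(-4 + 3)*F) = 8*(sqrt(-1)*F) = 8*(I*F) = 8*I*F)
s(z) = 3 - 3*z**2 (s(z) = 3 + (z*z)*(-3) = 3 + z**2*(-3) = 3 - 3*z**2)
-69441/s(m(g(-4, -1), 10)) = -69441/(3 - 3*(8*I*10)**2) = -69441/(3 - 3*(80*I)**2) = -69441/(3 - 3*(-6400)) = -69441/(3 + 19200) = -69441/19203 = -69441*1/19203 = -23147/6401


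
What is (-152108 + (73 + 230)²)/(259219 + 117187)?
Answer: -60299/376406 ≈ -0.16020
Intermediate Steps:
(-152108 + (73 + 230)²)/(259219 + 117187) = (-152108 + 303²)/376406 = (-152108 + 91809)*(1/376406) = -60299*1/376406 = -60299/376406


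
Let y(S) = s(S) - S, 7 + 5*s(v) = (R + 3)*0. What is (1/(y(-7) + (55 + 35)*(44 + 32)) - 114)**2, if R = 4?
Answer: 15225502548169/1171555984 ≈ 12996.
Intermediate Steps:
s(v) = -7/5 (s(v) = -7/5 + ((4 + 3)*0)/5 = -7/5 + (7*0)/5 = -7/5 + (1/5)*0 = -7/5 + 0 = -7/5)
y(S) = -7/5 - S
(1/(y(-7) + (55 + 35)*(44 + 32)) - 114)**2 = (1/((-7/5 - 1*(-7)) + (55 + 35)*(44 + 32)) - 114)**2 = (1/((-7/5 + 7) + 90*76) - 114)**2 = (1/(28/5 + 6840) - 114)**2 = (1/(34228/5) - 114)**2 = (5/34228 - 114)**2 = (-3901987/34228)**2 = 15225502548169/1171555984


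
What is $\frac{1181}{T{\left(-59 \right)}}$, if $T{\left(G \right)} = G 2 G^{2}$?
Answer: $- \frac{1181}{410758} \approx -0.0028752$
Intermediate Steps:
$T{\left(G \right)} = 2 G^{3}$ ($T{\left(G \right)} = 2 G G^{2} = 2 G^{3}$)
$\frac{1181}{T{\left(-59 \right)}} = \frac{1181}{2 \left(-59\right)^{3}} = \frac{1181}{2 \left(-205379\right)} = \frac{1181}{-410758} = 1181 \left(- \frac{1}{410758}\right) = - \frac{1181}{410758}$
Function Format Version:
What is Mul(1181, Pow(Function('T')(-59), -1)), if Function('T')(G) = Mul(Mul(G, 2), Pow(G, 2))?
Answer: Rational(-1181, 410758) ≈ -0.0028752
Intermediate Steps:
Function('T')(G) = Mul(2, Pow(G, 3)) (Function('T')(G) = Mul(Mul(2, G), Pow(G, 2)) = Mul(2, Pow(G, 3)))
Mul(1181, Pow(Function('T')(-59), -1)) = Mul(1181, Pow(Mul(2, Pow(-59, 3)), -1)) = Mul(1181, Pow(Mul(2, -205379), -1)) = Mul(1181, Pow(-410758, -1)) = Mul(1181, Rational(-1, 410758)) = Rational(-1181, 410758)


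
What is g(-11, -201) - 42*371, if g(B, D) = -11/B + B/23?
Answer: -358374/23 ≈ -15581.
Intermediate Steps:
g(B, D) = -11/B + B/23 (g(B, D) = -11/B + B*(1/23) = -11/B + B/23)
g(-11, -201) - 42*371 = (-11/(-11) + (1/23)*(-11)) - 42*371 = (-11*(-1/11) - 11/23) - 1*15582 = (1 - 11/23) - 15582 = 12/23 - 15582 = -358374/23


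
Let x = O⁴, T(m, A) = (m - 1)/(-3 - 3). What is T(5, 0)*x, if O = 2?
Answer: -32/3 ≈ -10.667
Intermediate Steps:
T(m, A) = ⅙ - m/6 (T(m, A) = (-1 + m)/(-6) = (-1 + m)*(-⅙) = ⅙ - m/6)
x = 16 (x = 2⁴ = 16)
T(5, 0)*x = (⅙ - ⅙*5)*16 = (⅙ - ⅚)*16 = -⅔*16 = -32/3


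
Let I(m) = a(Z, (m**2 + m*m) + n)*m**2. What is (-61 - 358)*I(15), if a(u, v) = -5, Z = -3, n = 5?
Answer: 471375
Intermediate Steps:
I(m) = -5*m**2
(-61 - 358)*I(15) = (-61 - 358)*(-5*15**2) = -(-2095)*225 = -419*(-1125) = 471375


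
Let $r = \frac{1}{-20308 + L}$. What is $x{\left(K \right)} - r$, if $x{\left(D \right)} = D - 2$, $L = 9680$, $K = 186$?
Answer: $\frac{1955553}{10628} \approx 184.0$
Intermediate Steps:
$x{\left(D \right)} = -2 + D$
$r = - \frac{1}{10628}$ ($r = \frac{1}{-20308 + 9680} = \frac{1}{-10628} = - \frac{1}{10628} \approx -9.4091 \cdot 10^{-5}$)
$x{\left(K \right)} - r = \left(-2 + 186\right) - - \frac{1}{10628} = 184 + \frac{1}{10628} = \frac{1955553}{10628}$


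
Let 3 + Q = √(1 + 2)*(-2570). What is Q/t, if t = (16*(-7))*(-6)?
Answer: -1/224 - 1285*√3/336 ≈ -6.6285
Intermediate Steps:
t = 672 (t = -112*(-6) = 672)
Q = -3 - 2570*√3 (Q = -3 + √(1 + 2)*(-2570) = -3 + √3*(-2570) = -3 - 2570*√3 ≈ -4454.4)
Q/t = (-3 - 2570*√3)/672 = (-3 - 2570*√3)*(1/672) = -1/224 - 1285*√3/336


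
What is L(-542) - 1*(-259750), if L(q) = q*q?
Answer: 553514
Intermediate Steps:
L(q) = q²
L(-542) - 1*(-259750) = (-542)² - 1*(-259750) = 293764 + 259750 = 553514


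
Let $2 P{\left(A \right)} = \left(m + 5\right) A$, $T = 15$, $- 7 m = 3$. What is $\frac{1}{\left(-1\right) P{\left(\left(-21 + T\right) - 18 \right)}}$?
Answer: $\frac{7}{384} \approx 0.018229$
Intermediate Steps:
$m = - \frac{3}{7}$ ($m = \left(- \frac{1}{7}\right) 3 = - \frac{3}{7} \approx -0.42857$)
$P{\left(A \right)} = \frac{16 A}{7}$ ($P{\left(A \right)} = \frac{\left(- \frac{3}{7} + 5\right) A}{2} = \frac{\frac{32}{7} A}{2} = \frac{16 A}{7}$)
$\frac{1}{\left(-1\right) P{\left(\left(-21 + T\right) - 18 \right)}} = \frac{1}{\left(-1\right) \frac{16 \left(\left(-21 + 15\right) - 18\right)}{7}} = \frac{1}{\left(-1\right) \frac{16 \left(-6 - 18\right)}{7}} = \frac{1}{\left(-1\right) \frac{16}{7} \left(-24\right)} = \frac{1}{\left(-1\right) \left(- \frac{384}{7}\right)} = \frac{1}{\frac{384}{7}} = \frac{7}{384}$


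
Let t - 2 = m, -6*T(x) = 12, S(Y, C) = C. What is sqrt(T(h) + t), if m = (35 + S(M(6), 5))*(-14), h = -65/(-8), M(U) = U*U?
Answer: 4*I*sqrt(35) ≈ 23.664*I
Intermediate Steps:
M(U) = U**2
h = 65/8 (h = -65*(-1/8) = 65/8 ≈ 8.1250)
m = -560 (m = (35 + 5)*(-14) = 40*(-14) = -560)
T(x) = -2 (T(x) = -1/6*12 = -2)
t = -558 (t = 2 - 560 = -558)
sqrt(T(h) + t) = sqrt(-2 - 558) = sqrt(-560) = 4*I*sqrt(35)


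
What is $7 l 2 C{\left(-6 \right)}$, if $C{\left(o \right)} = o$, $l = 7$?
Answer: $-588$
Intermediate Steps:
$7 l 2 C{\left(-6 \right)} = 7 \cdot 7 \cdot 2 \left(-6\right) = 49 \cdot 2 \left(-6\right) = 98 \left(-6\right) = -588$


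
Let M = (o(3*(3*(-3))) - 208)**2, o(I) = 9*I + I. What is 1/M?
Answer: 1/228484 ≈ 4.3767e-6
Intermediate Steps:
o(I) = 10*I
M = 228484 (M = (10*(3*(3*(-3))) - 208)**2 = (10*(3*(-9)) - 208)**2 = (10*(-27) - 208)**2 = (-270 - 208)**2 = (-478)**2 = 228484)
1/M = 1/228484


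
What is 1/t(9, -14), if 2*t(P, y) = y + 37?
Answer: 2/23 ≈ 0.086957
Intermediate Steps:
t(P, y) = 37/2 + y/2 (t(P, y) = (y + 37)/2 = (37 + y)/2 = 37/2 + y/2)
1/t(9, -14) = 1/(37/2 + (½)*(-14)) = 1/(37/2 - 7) = 1/(23/2) = 2/23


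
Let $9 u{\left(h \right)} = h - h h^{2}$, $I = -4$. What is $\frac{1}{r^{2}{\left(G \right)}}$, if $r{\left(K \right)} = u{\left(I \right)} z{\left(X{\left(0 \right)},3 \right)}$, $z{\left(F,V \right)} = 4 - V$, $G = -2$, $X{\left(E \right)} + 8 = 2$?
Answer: $\frac{9}{400} \approx 0.0225$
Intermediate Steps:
$X{\left(E \right)} = -6$ ($X{\left(E \right)} = -8 + 2 = -6$)
$u{\left(h \right)} = - \frac{h^{3}}{9} + \frac{h}{9}$ ($u{\left(h \right)} = \frac{h - h h^{2}}{9} = \frac{h - h^{3}}{9} = - \frac{h^{3}}{9} + \frac{h}{9}$)
$r{\left(K \right)} = \frac{20}{3}$ ($r{\left(K \right)} = \frac{1}{9} \left(-4\right) \left(1 - \left(-4\right)^{2}\right) \left(4 - 3\right) = \frac{1}{9} \left(-4\right) \left(1 - 16\right) \left(4 - 3\right) = \frac{1}{9} \left(-4\right) \left(1 - 16\right) 1 = \frac{1}{9} \left(-4\right) \left(-15\right) 1 = \frac{20}{3} \cdot 1 = \frac{20}{3}$)
$\frac{1}{r^{2}{\left(G \right)}} = \frac{1}{\left(\frac{20}{3}\right)^{2}} = \frac{1}{\frac{400}{9}} = \frac{9}{400}$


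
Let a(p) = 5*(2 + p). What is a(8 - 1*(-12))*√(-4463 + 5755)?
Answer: 220*√323 ≈ 3953.9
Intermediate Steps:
a(p) = 10 + 5*p
a(8 - 1*(-12))*√(-4463 + 5755) = (10 + 5*(8 - 1*(-12)))*√(-4463 + 5755) = (10 + 5*(8 + 12))*√1292 = (10 + 5*20)*(2*√323) = (10 + 100)*(2*√323) = 110*(2*√323) = 220*√323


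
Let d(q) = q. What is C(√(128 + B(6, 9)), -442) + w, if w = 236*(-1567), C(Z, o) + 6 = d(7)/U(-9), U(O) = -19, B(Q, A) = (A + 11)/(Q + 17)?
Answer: -7026549/19 ≈ -3.6982e+5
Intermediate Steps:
B(Q, A) = (11 + A)/(17 + Q)
C(Z, o) = -121/19 (C(Z, o) = -6 + 7/(-19) = -6 + 7*(-1/19) = -6 - 7/19 = -121/19)
w = -369812
C(√(128 + B(6, 9)), -442) + w = -121/19 - 369812 = -7026549/19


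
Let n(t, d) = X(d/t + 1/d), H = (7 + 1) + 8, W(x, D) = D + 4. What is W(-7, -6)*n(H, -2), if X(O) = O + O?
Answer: 5/2 ≈ 2.5000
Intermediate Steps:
W(x, D) = 4 + D
H = 16 (H = 8 + 8 = 16)
X(O) = 2*O
n(t, d) = 2/d + 2*d/t (n(t, d) = 2*(d/t + 1/d) = 2*(1/d + d/t) = 2/d + 2*d/t)
W(-7, -6)*n(H, -2) = (4 - 6)*(2/(-2) + 2*(-2)/16) = -2*(2*(-½) + 2*(-2)*(1/16)) = -2*(-1 - ¼) = -2*(-5/4) = 5/2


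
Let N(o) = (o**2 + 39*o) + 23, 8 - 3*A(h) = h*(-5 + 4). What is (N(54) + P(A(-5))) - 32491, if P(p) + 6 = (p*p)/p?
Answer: -27451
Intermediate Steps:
A(h) = 8/3 + h/3 (A(h) = 8/3 - h*(-5 + 4)/3 = 8/3 - h*(-1)/3 = 8/3 - (-1)*h/3 = 8/3 + h/3)
P(p) = -6 + p (P(p) = -6 + (p*p)/p = -6 + p**2/p = -6 + p)
N(o) = 23 + o**2 + 39*o
(N(54) + P(A(-5))) - 32491 = ((23 + 54**2 + 39*54) + (-6 + (8/3 + (1/3)*(-5)))) - 32491 = ((23 + 2916 + 2106) + (-6 + (8/3 - 5/3))) - 32491 = (5045 + (-6 + 1)) - 32491 = (5045 - 5) - 32491 = 5040 - 32491 = -27451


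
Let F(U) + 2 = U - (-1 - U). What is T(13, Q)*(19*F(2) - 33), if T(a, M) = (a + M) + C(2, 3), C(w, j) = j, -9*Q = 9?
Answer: 360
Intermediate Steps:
Q = -1 (Q = -⅑*9 = -1)
T(a, M) = 3 + M + a (T(a, M) = (a + M) + 3 = (M + a) + 3 = 3 + M + a)
F(U) = -1 + 2*U (F(U) = -2 + (U - (-1 - U)) = -2 + (U + (1 + U)) = -2 + (1 + 2*U) = -1 + 2*U)
T(13, Q)*(19*F(2) - 33) = (3 - 1 + 13)*(19*(-1 + 2*2) - 33) = 15*(19*(-1 + 4) - 33) = 15*(19*3 - 33) = 15*(57 - 33) = 15*24 = 360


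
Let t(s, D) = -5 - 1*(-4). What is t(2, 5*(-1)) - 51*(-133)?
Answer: 6782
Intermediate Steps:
t(s, D) = -1 (t(s, D) = -5 + 4 = -1)
t(2, 5*(-1)) - 51*(-133) = -1 - 51*(-133) = -1 + 6783 = 6782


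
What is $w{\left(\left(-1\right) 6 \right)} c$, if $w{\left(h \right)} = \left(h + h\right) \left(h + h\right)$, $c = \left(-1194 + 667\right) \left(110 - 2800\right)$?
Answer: $204138720$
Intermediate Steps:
$c = 1417630$ ($c = \left(-527\right) \left(-2690\right) = 1417630$)
$w{\left(h \right)} = 4 h^{2}$ ($w{\left(h \right)} = 2 h 2 h = 4 h^{2}$)
$w{\left(\left(-1\right) 6 \right)} c = 4 \left(\left(-1\right) 6\right)^{2} \cdot 1417630 = 4 \left(-6\right)^{2} \cdot 1417630 = 4 \cdot 36 \cdot 1417630 = 144 \cdot 1417630 = 204138720$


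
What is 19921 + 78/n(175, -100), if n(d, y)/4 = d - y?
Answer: 10956589/550 ≈ 19921.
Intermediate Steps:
n(d, y) = -4*y + 4*d (n(d, y) = 4*(d - y) = -4*y + 4*d)
19921 + 78/n(175, -100) = 19921 + 78/(-4*(-100) + 4*175) = 19921 + 78/(400 + 700) = 19921 + 78/1100 = 19921 + 78*(1/1100) = 19921 + 39/550 = 10956589/550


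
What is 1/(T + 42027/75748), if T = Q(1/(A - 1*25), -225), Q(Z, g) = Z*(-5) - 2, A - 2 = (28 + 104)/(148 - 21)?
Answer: -211261172/257209061 ≈ -0.82136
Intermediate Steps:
A = 386/127 (A = 2 + (28 + 104)/(148 - 21) = 2 + 132/127 = 386/127 ≈ 3.0394)
Q(Z, g) = -2 - 5*Z (Q(Z, g) = -5*Z - 2 = -2 - 5*Z)
T = -4943/2789 (T = -2 - 5/(386/127 - 1*25) = -2 - 5/(386/127 - 25) = -2 - 5/(-2789/127) = -2 - 5*(-127/2789) = -2 + 635/2789 = -4943/2789 ≈ -1.7723)
1/(T + 42027/75748) = 1/(-4943/2789 + 42027/75748) = 1/(-257209061/211261172) = -211261172/257209061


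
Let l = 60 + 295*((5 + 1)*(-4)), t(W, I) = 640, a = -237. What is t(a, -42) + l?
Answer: -6380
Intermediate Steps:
l = -7020 (l = 60 + 295*(6*(-4)) = 60 + 295*(-24) = 60 - 7080 = -7020)
t(a, -42) + l = 640 - 7020 = -6380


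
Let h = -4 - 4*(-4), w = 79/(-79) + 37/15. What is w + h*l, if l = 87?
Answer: 15682/15 ≈ 1045.5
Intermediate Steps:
w = 22/15 (w = 79*(-1/79) + 37*(1/15) = -1 + 37/15 = 22/15 ≈ 1.4667)
h = 12 (h = -4 + 16 = 12)
w + h*l = 22/15 + 12*87 = 22/15 + 1044 = 15682/15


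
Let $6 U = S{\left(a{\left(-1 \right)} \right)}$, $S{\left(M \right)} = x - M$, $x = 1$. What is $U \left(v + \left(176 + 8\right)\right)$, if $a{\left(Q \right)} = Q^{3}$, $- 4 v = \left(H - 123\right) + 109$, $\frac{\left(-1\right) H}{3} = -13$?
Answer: $\frac{237}{4} \approx 59.25$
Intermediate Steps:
$H = 39$ ($H = \left(-3\right) \left(-13\right) = 39$)
$v = - \frac{25}{4}$ ($v = - \frac{\left(39 - 123\right) + 109}{4} = - \frac{-84 + 109}{4} = \left(- \frac{1}{4}\right) 25 = - \frac{25}{4} \approx -6.25$)
$S{\left(M \right)} = 1 - M$
$U = \frac{1}{3}$ ($U = \frac{1 - \left(-1\right)^{3}}{6} = \frac{1 - -1}{6} = \frac{1 + 1}{6} = \frac{1}{6} \cdot 2 = \frac{1}{3} \approx 0.33333$)
$U \left(v + \left(176 + 8\right)\right) = \frac{- \frac{25}{4} + \left(176 + 8\right)}{3} = \frac{- \frac{25}{4} + 184}{3} = \frac{1}{3} \cdot \frac{711}{4} = \frac{237}{4}$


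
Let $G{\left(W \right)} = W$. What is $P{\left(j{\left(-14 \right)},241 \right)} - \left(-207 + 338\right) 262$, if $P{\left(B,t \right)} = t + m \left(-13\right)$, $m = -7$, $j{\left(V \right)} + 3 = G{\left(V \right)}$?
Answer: $-33990$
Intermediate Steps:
$j{\left(V \right)} = -3 + V$
$P{\left(B,t \right)} = 91 + t$ ($P{\left(B,t \right)} = t - -91 = t + 91 = 91 + t$)
$P{\left(j{\left(-14 \right)},241 \right)} - \left(-207 + 338\right) 262 = \left(91 + 241\right) - \left(-207 + 338\right) 262 = 332 - 131 \cdot 262 = 332 - 34322 = -33990$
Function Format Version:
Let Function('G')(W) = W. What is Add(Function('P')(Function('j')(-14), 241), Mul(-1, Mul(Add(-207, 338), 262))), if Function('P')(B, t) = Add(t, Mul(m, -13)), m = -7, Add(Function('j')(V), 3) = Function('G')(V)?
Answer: -33990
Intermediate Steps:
Function('j')(V) = Add(-3, V)
Function('P')(B, t) = Add(91, t) (Function('P')(B, t) = Add(t, Mul(-7, -13)) = Add(t, 91) = Add(91, t))
Add(Function('P')(Function('j')(-14), 241), Mul(-1, Mul(Add(-207, 338), 262))) = Add(Add(91, 241), Mul(-1, Mul(Add(-207, 338), 262))) = Add(332, Mul(-1, Mul(131, 262))) = Add(332, Mul(-1, 34322)) = Add(332, -34322) = -33990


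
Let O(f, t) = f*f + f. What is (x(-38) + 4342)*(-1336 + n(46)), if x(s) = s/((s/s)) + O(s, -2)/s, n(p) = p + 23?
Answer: -5406289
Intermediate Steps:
O(f, t) = f + f**2 (O(f, t) = f**2 + f = f + f**2)
n(p) = 23 + p
x(s) = 1 + 2*s (x(s) = s/((s/s)) + (s*(1 + s))/s = s/1 + (1 + s) = s*1 + (1 + s) = s + (1 + s) = 1 + 2*s)
(x(-38) + 4342)*(-1336 + n(46)) = ((1 + 2*(-38)) + 4342)*(-1336 + (23 + 46)) = ((1 - 76) + 4342)*(-1336 + 69) = (-75 + 4342)*(-1267) = 4267*(-1267) = -5406289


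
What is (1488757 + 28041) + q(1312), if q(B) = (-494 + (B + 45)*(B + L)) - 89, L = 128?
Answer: 3470295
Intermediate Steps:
q(B) = -583 + (45 + B)*(128 + B) (q(B) = (-494 + (B + 45)*(B + 128)) - 89 = (-494 + (45 + B)*(128 + B)) - 89 = -583 + (45 + B)*(128 + B))
(1488757 + 28041) + q(1312) = (1488757 + 28041) + (5177 + 1312² + 173*1312) = 1516798 + (5177 + 1721344 + 226976) = 1516798 + 1953497 = 3470295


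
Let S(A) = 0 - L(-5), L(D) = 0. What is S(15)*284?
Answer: 0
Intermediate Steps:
S(A) = 0 (S(A) = 0 - 1*0 = 0 + 0 = 0)
S(15)*284 = 0*284 = 0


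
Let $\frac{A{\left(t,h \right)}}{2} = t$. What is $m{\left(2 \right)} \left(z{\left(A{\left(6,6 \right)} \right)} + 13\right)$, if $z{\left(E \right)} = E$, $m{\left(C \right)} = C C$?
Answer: $100$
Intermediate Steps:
$m{\left(C \right)} = C^{2}$
$A{\left(t,h \right)} = 2 t$
$m{\left(2 \right)} \left(z{\left(A{\left(6,6 \right)} \right)} + 13\right) = 2^{2} \left(2 \cdot 6 + 13\right) = 4 \left(12 + 13\right) = 4 \cdot 25 = 100$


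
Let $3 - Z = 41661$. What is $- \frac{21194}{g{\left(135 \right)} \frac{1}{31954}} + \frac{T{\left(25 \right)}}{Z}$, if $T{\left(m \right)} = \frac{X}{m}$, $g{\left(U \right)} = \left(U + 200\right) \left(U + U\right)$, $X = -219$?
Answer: $- \frac{4702029114611}{627994350} \approx -7487.4$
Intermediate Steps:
$Z = -41658$ ($Z = 3 - 41661 = -41658$)
$g{\left(U \right)} = 2 U \left(200 + U\right)$ ($g{\left(U \right)} = \left(200 + U\right) 2 U = 2 U \left(200 + U\right)$)
$T{\left(m \right)} = - \frac{219}{m}$
$- \frac{21194}{g{\left(135 \right)} \frac{1}{31954}} + \frac{T{\left(25 \right)}}{Z} = - \frac{21194}{2 \cdot 135 \left(200 + 135\right) \frac{1}{31954}} + \frac{\left(-219\right) \frac{1}{25}}{-41658} = - \frac{21194}{2 \cdot 135 \cdot 335 \cdot \frac{1}{31954}} + \left(-219\right) \frac{1}{25} \left(- \frac{1}{41658}\right) = - \frac{21194}{90450 \cdot \frac{1}{31954}} - - \frac{73}{347150} = - \frac{21194}{\frac{45225}{15977}} + \frac{73}{347150} = \left(-21194\right) \frac{15977}{45225} + \frac{73}{347150} = - \frac{338616538}{45225} + \frac{73}{347150} = - \frac{4702029114611}{627994350}$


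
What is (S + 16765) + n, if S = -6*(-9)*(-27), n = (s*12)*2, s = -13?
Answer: 14995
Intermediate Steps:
n = -312 (n = -13*12*2 = -156*2 = -312)
S = -1458 (S = 54*(-27) = -1458)
(S + 16765) + n = (-1458 + 16765) - 312 = 15307 - 312 = 14995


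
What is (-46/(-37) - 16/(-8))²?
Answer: 14400/1369 ≈ 10.519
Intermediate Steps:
(-46/(-37) - 16/(-8))² = (-46*(-1/37) - 16*(-⅛))² = (46/37 + 2)² = (120/37)² = 14400/1369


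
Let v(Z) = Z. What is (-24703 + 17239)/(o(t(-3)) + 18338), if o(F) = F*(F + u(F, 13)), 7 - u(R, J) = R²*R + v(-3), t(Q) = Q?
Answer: -1866/4559 ≈ -0.40930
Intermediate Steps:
u(R, J) = 10 - R³ (u(R, J) = 7 - (R²*R - 3) = 7 - (R³ - 3) = 7 - (-3 + R³) = 7 + (3 - R³) = 10 - R³)
o(F) = F*(10 + F - F³) (o(F) = F*(F + (10 - F³)) = F*(10 + F - F³))
(-24703 + 17239)/(o(t(-3)) + 18338) = (-24703 + 17239)/(-3*(10 - 3 - 1*(-3)³) + 18338) = -7464/(-3*(10 - 3 - 1*(-27)) + 18338) = -7464/(-3*(10 - 3 + 27) + 18338) = -7464/(-3*34 + 18338) = -7464/(-102 + 18338) = -7464/18236 = -7464*1/18236 = -1866/4559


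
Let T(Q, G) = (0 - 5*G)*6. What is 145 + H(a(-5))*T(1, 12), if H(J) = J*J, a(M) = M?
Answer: -8855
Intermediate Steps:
H(J) = J**2
T(Q, G) = -30*G (T(Q, G) = -5*G*6 = -30*G)
145 + H(a(-5))*T(1, 12) = 145 + (-5)**2*(-30*12) = 145 + 25*(-360) = 145 - 9000 = -8855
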